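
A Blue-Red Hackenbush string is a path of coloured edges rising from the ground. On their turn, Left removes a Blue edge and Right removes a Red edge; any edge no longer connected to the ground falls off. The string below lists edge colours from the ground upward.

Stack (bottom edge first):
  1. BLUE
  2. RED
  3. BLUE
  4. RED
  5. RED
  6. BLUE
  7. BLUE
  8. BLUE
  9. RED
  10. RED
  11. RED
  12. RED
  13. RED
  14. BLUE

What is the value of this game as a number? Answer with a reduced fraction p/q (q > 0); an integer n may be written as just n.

4995/8192

Recurse on prefixes of the 14-edge string BLUE RED BLUE RED RED BLUE BLUE BLUE RED RED RED RED RED BLUE:
step 1: add BLUE to get B; options L={ 0 } R={ · } => 1
step 2: add RED to get BR; options L={ 0 } R={ 1 } => 1/2
step 3: add BLUE to get BRB; options L={ 0; 1/2 } R={ 1 } => 3/4
step 4: add RED to get BRBR; options L={ 0; 1/2 } R={ 3/4; 1 } => 5/8
step 5: add RED to get BRBRR; options L={ 0; 1/2 } R={ 5/8; 3/4; 1 } => 9/16
step 6: add BLUE to get BRBRRB; options L={ 0; 1/2; 9/16 } R={ 5/8; 3/4; 1 } => 19/32
step 7: add BLUE to get BRBRRBB; options L={ 0; 1/2; 9/16; 19/32 } R={ 5/8; 3/4; 1 } => 39/64
step 8: add BLUE to get BRBRRBBB; options L={ 0; 1/2; 9/16; 19/32; 39/64 } R={ 5/8; 3/4; 1 } => 79/128
step 9: add RED to get BRBRRBBBR; options L={ 0; 1/2; 9/16; 19/32; 39/64 } R={ 79/128; 5/8; 3/4; 1 } => 157/256
step 10: add RED to get BRBRRBBBRR; options L={ 0; 1/2; 9/16; 19/32; 39/64 } R={ 157/256; 79/128; 5/8; 3/4; 1 } => 313/512
step 11: add RED to get BRBRRBBBRRR; options L={ 0; 1/2; 9/16; 19/32; 39/64 } R={ 313/512; 157/256; 79/128; 5/8; 3/4; 1 } => 625/1024
step 12: add RED to get BRBRRBBBRRRR; options L={ 0; 1/2; 9/16; 19/32; 39/64 } R={ 625/1024; 313/512; 157/256; 79/128; 5/8; 3/4; 1 } => 1249/2048
step 13: add RED to get BRBRRBBBRRRRR; options L={ 0; 1/2; 9/16; 19/32; 39/64 } R={ 1249/2048; 625/1024; 313/512; 157/256; 79/128; 5/8; 3/4; 1 } => 2497/4096
step 14: add BLUE to get BRBRRBBBRRRRRB; options L={ 0; 1/2; 9/16; 19/32; 39/64; 2497/4096 } R={ 1249/2048; 625/1024; 313/512; 157/256; 79/128; 5/8; 3/4; 1 } => 4995/8192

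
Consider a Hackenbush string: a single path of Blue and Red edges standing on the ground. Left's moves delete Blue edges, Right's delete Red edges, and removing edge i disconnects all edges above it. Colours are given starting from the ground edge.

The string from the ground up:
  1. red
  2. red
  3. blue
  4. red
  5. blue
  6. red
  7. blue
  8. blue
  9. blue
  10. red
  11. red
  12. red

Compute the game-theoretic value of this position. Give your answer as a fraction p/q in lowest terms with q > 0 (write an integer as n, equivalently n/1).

Prefix values for red red blue red blue red blue blue blue red red red via {L|R} + simplicity:
v(r) = { none | 0 } = -1
v(rr) = { none | -1; 0 } = -2
v(rrb) = { -2 | -1; 0 } = -3/2
v(rrbr) = { -2 | -3/2; -1; 0 } = -7/4
v(rrbrb) = { -2; -7/4 | -3/2; -1; 0 } = -13/8
v(rrbrbr) = { -2; -7/4 | -13/8; -3/2; -1; 0 } = -27/16
v(rrbrbrb) = { -2; -7/4; -27/16 | -13/8; -3/2; -1; 0 } = -53/32
v(rrbrbrbb) = { -2; -7/4; -27/16; -53/32 | -13/8; -3/2; -1; 0 } = -105/64
v(rrbrbrbbb) = { -2; -7/4; -27/16; -53/32; -105/64 | -13/8; -3/2; -1; 0 } = -209/128
v(rrbrbrbbbr) = { -2; -7/4; -27/16; -53/32; -105/64 | -209/128; -13/8; -3/2; -1; 0 } = -419/256
v(rrbrbrbbbrr) = { -2; -7/4; -27/16; -53/32; -105/64 | -419/256; -209/128; -13/8; -3/2; -1; 0 } = -839/512
v(rrbrbrbbbrrr) = { -2; -7/4; -27/16; -53/32; -105/64 | -839/512; -419/256; -209/128; -13/8; -3/2; -1; 0 } = -1679/1024

-1679/1024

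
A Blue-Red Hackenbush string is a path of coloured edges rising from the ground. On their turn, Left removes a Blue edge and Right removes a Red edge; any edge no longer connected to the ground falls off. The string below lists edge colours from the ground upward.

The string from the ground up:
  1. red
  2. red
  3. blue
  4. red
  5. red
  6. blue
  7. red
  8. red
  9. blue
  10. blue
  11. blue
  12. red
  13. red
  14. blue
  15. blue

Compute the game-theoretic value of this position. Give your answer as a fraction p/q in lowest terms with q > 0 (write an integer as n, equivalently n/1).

-15129/8192

Build val(s[:k]) for k = 1..15, string s = red red blue red red blue red red blue blue blue red red blue blue.
val_1 [r]  L=[]  R=[0]  — -1
val_2 [rr]  L=[]  R=[-1 0]  — -2
val_3 [rrb]  L=[-2]  R=[-1 0]  — -3/2
val_4 [rrbr]  L=[-2]  R=[-3/2 -1 0]  — -7/4
val_5 [rrbrr]  L=[-2]  R=[-7/4 -3/2 -1 0]  — -15/8
val_6 [rrbrrb]  L=[-2 -15/8]  R=[-7/4 -3/2 -1 0]  — -29/16
val_7 [rrbrrbr]  L=[-2 -15/8]  R=[-29/16 -7/4 -3/2 -1 0]  — -59/32
val_8 [rrbrrbrr]  L=[-2 -15/8]  R=[-59/32 -29/16 -7/4 -3/2 -1 0]  — -119/64
val_9 [rrbrrbrrb]  L=[-2 -15/8 -119/64]  R=[-59/32 -29/16 -7/4 -3/2 -1 0]  — -237/128
val_10 [rrbrrbrrbb]  L=[-2 -15/8 -119/64 -237/128]  R=[-59/32 -29/16 -7/4 -3/2 -1 0]  — -473/256
val_11 [rrbrrbrrbbb]  L=[-2 -15/8 -119/64 -237/128 -473/256]  R=[-59/32 -29/16 -7/4 -3/2 -1 0]  — -945/512
val_12 [rrbrrbrrbbbr]  L=[-2 -15/8 -119/64 -237/128 -473/256]  R=[-945/512 -59/32 -29/16 -7/4 -3/2 -1 0]  — -1891/1024
val_13 [rrbrrbrrbbbrr]  L=[-2 -15/8 -119/64 -237/128 -473/256]  R=[-1891/1024 -945/512 -59/32 -29/16 -7/4 -3/2 -1 0]  — -3783/2048
val_14 [rrbrrbrrbbbrrb]  L=[-2 -15/8 -119/64 -237/128 -473/256 -3783/2048]  R=[-1891/1024 -945/512 -59/32 -29/16 -7/4 -3/2 -1 0]  — -7565/4096
val_15 [rrbrrbrrbbbrrbb]  L=[-2 -15/8 -119/64 -237/128 -473/256 -3783/2048 -7565/4096]  R=[-1891/1024 -945/512 -59/32 -29/16 -7/4 -3/2 -1 0]  — -15129/8192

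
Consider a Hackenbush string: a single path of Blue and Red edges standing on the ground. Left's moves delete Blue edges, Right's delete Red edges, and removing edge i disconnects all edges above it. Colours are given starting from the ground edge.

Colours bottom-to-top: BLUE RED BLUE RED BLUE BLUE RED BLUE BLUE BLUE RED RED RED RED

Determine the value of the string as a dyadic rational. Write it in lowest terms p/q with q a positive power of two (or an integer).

G_1 [B]  L=[0]  R=[none]  -> 1
G_2 [BR]  L=[0]  R=[1]  -> 1/2
G_3 [BRB]  L=[0, 1/2]  R=[1]  -> 3/4
G_4 [BRBR]  L=[0, 1/2]  R=[3/4, 1]  -> 5/8
G_5 [BRBRB]  L=[0, 1/2, 5/8]  R=[3/4, 1]  -> 11/16
G_6 [BRBRBB]  L=[0, 1/2, 5/8, 11/16]  R=[3/4, 1]  -> 23/32
G_7 [BRBRBBR]  L=[0, 1/2, 5/8, 11/16]  R=[23/32, 3/4, 1]  -> 45/64
G_8 [BRBRBBRB]  L=[0, 1/2, 5/8, 11/16, 45/64]  R=[23/32, 3/4, 1]  -> 91/128
G_9 [BRBRBBRBB]  L=[0, 1/2, 5/8, 11/16, 45/64, 91/128]  R=[23/32, 3/4, 1]  -> 183/256
G_10 [BRBRBBRBBB]  L=[0, 1/2, 5/8, 11/16, 45/64, 91/128, 183/256]  R=[23/32, 3/4, 1]  -> 367/512
G_11 [BRBRBBRBBBR]  L=[0, 1/2, 5/8, 11/16, 45/64, 91/128, 183/256]  R=[367/512, 23/32, 3/4, 1]  -> 733/1024
G_12 [BRBRBBRBBBRR]  L=[0, 1/2, 5/8, 11/16, 45/64, 91/128, 183/256]  R=[733/1024, 367/512, 23/32, 3/4, 1]  -> 1465/2048
G_13 [BRBRBBRBBBRRR]  L=[0, 1/2, 5/8, 11/16, 45/64, 91/128, 183/256]  R=[1465/2048, 733/1024, 367/512, 23/32, 3/4, 1]  -> 2929/4096
G_14 [BRBRBBRBBBRRRR]  L=[0, 1/2, 5/8, 11/16, 45/64, 91/128, 183/256]  R=[2929/4096, 1465/2048, 733/1024, 367/512, 23/32, 3/4, 1]  -> 5857/8192

5857/8192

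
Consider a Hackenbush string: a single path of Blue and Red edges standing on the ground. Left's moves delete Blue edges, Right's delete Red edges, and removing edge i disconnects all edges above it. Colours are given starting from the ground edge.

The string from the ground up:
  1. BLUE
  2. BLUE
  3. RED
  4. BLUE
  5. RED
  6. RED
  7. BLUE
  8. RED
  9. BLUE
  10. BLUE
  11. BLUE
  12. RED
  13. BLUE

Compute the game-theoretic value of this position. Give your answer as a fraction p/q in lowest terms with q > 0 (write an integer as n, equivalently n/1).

Build G(s[:k]) for k = 1..13, string s = BLUE BLUE RED BLUE RED RED BLUE RED BLUE BLUE BLUE RED BLUE.
G(B) = { 0 | — } ⇒ 1
G(BB) = { 0 1 | — } ⇒ 2
G(BBR) = { 0 1 | 2 } ⇒ 3/2
G(BBRB) = { 0 1 3/2 | 2 } ⇒ 7/4
G(BBRBR) = { 0 1 3/2 | 7/4 2 } ⇒ 13/8
G(BBRBRR) = { 0 1 3/2 | 13/8 7/4 2 } ⇒ 25/16
G(BBRBRRB) = { 0 1 3/2 25/16 | 13/8 7/4 2 } ⇒ 51/32
G(BBRBRRBR) = { 0 1 3/2 25/16 | 51/32 13/8 7/4 2 } ⇒ 101/64
G(BBRBRRBRB) = { 0 1 3/2 25/16 101/64 | 51/32 13/8 7/4 2 } ⇒ 203/128
G(BBRBRRBRBB) = { 0 1 3/2 25/16 101/64 203/128 | 51/32 13/8 7/4 2 } ⇒ 407/256
G(BBRBRRBRBBB) = { 0 1 3/2 25/16 101/64 203/128 407/256 | 51/32 13/8 7/4 2 } ⇒ 815/512
G(BBRBRRBRBBBR) = { 0 1 3/2 25/16 101/64 203/128 407/256 | 815/512 51/32 13/8 7/4 2 } ⇒ 1629/1024
G(BBRBRRBRBBBRB) = { 0 1 3/2 25/16 101/64 203/128 407/256 1629/1024 | 815/512 51/32 13/8 7/4 2 } ⇒ 3259/2048

3259/2048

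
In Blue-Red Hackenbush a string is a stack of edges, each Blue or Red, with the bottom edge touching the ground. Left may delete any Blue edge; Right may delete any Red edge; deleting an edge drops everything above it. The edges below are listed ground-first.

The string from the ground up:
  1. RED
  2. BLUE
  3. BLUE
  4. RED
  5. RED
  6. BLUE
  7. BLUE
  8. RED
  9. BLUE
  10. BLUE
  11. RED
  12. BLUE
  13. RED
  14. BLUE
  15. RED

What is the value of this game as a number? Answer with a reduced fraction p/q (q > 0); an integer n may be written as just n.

Recurse on prefixes of the 15-edge string RED BLUE BLUE RED RED BLUE BLUE RED BLUE BLUE RED BLUE RED BLUE RED:
R: Left { ∅ }, Right { 0 } → simplest -1
RB: Left { -1 }, Right { 0 } → simplest -1/2
RBB: Left { -1,-1/2 }, Right { 0 } → simplest -1/4
RBBR: Left { -1,-1/2 }, Right { -1/4,0 } → simplest -3/8
RBBRR: Left { -1,-1/2 }, Right { -3/8,-1/4,0 } → simplest -7/16
RBBRRB: Left { -1,-1/2,-7/16 }, Right { -3/8,-1/4,0 } → simplest -13/32
RBBRRBB: Left { -1,-1/2,-7/16,-13/32 }, Right { -3/8,-1/4,0 } → simplest -25/64
RBBRRBBR: Left { -1,-1/2,-7/16,-13/32 }, Right { -25/64,-3/8,-1/4,0 } → simplest -51/128
RBBRRBBRB: Left { -1,-1/2,-7/16,-13/32,-51/128 }, Right { -25/64,-3/8,-1/4,0 } → simplest -101/256
RBBRRBBRBB: Left { -1,-1/2,-7/16,-13/32,-51/128,-101/256 }, Right { -25/64,-3/8,-1/4,0 } → simplest -201/512
RBBRRBBRBBR: Left { -1,-1/2,-7/16,-13/32,-51/128,-101/256 }, Right { -201/512,-25/64,-3/8,-1/4,0 } → simplest -403/1024
RBBRRBBRBBRB: Left { -1,-1/2,-7/16,-13/32,-51/128,-101/256,-403/1024 }, Right { -201/512,-25/64,-3/8,-1/4,0 } → simplest -805/2048
RBBRRBBRBBRBR: Left { -1,-1/2,-7/16,-13/32,-51/128,-101/256,-403/1024 }, Right { -805/2048,-201/512,-25/64,-3/8,-1/4,0 } → simplest -1611/4096
RBBRRBBRBBRBRB: Left { -1,-1/2,-7/16,-13/32,-51/128,-101/256,-403/1024,-1611/4096 }, Right { -805/2048,-201/512,-25/64,-3/8,-1/4,0 } → simplest -3221/8192
RBBRRBBRBBRBRBR: Left { -1,-1/2,-7/16,-13/32,-51/128,-101/256,-403/1024,-1611/4096 }, Right { -3221/8192,-805/2048,-201/512,-25/64,-3/8,-1/4,0 } → simplest -6443/16384

-6443/16384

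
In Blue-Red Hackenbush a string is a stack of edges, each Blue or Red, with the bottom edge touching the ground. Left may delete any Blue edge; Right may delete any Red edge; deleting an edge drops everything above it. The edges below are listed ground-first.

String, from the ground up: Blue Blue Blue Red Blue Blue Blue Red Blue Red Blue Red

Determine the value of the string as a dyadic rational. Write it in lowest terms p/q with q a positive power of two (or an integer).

Prefix values for Blue Blue Blue Red Blue Blue Blue Red Blue Red Blue Red via {L|R} + simplicity:
B: Left { 0 }, Right { · } = simplest 1
BB: Left { 0 1 }, Right { · } = simplest 2
BBB: Left { 0 1 2 }, Right { · } = simplest 3
BBBR: Left { 0 1 2 }, Right { 3 } = simplest 5/2
BBBRB: Left { 0 1 2 5/2 }, Right { 3 } = simplest 11/4
BBBRBB: Left { 0 1 2 5/2 11/4 }, Right { 3 } = simplest 23/8
BBBRBBB: Left { 0 1 2 5/2 11/4 23/8 }, Right { 3 } = simplest 47/16
BBBRBBBR: Left { 0 1 2 5/2 11/4 23/8 }, Right { 47/16 3 } = simplest 93/32
BBBRBBBRB: Left { 0 1 2 5/2 11/4 23/8 93/32 }, Right { 47/16 3 } = simplest 187/64
BBBRBBBRBR: Left { 0 1 2 5/2 11/4 23/8 93/32 }, Right { 187/64 47/16 3 } = simplest 373/128
BBBRBBBRBRB: Left { 0 1 2 5/2 11/4 23/8 93/32 373/128 }, Right { 187/64 47/16 3 } = simplest 747/256
BBBRBBBRBRBR: Left { 0 1 2 5/2 11/4 23/8 93/32 373/128 }, Right { 747/256 187/64 47/16 3 } = simplest 1493/512

1493/512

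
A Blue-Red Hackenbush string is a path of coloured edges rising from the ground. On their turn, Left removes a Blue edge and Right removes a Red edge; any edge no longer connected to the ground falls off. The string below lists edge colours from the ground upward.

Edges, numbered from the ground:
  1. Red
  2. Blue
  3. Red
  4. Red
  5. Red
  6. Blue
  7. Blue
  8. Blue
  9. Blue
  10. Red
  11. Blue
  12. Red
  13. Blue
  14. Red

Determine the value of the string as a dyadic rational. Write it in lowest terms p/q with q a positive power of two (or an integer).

-7211/8192

Recurse on prefixes of the 14-edge string Red Blue Red Red Red Blue Blue Blue Blue Red Blue Red Blue Red:
1 of 14 · R · max L −∞ · min R 0 => -1
2 of 14 · RB · max L -1 · min R 0 => -1/2
3 of 14 · RBR · max L -1 · min R -1/2 => -3/4
4 of 14 · RBRR · max L -1 · min R -3/4 => -7/8
5 of 14 · RBRRR · max L -1 · min R -7/8 => -15/16
6 of 14 · RBRRRB · max L -15/16 · min R -7/8 => -29/32
7 of 14 · RBRRRBB · max L -29/32 · min R -7/8 => -57/64
8 of 14 · RBRRRBBB · max L -57/64 · min R -7/8 => -113/128
9 of 14 · RBRRRBBBB · max L -113/128 · min R -7/8 => -225/256
10 of 14 · RBRRRBBBBR · max L -113/128 · min R -225/256 => -451/512
11 of 14 · RBRRRBBBBRB · max L -451/512 · min R -225/256 => -901/1024
12 of 14 · RBRRRBBBBRBR · max L -451/512 · min R -901/1024 => -1803/2048
13 of 14 · RBRRRBBBBRBRB · max L -1803/2048 · min R -901/1024 => -3605/4096
14 of 14 · RBRRRBBBBRBRBR · max L -1803/2048 · min R -3605/4096 => -7211/8192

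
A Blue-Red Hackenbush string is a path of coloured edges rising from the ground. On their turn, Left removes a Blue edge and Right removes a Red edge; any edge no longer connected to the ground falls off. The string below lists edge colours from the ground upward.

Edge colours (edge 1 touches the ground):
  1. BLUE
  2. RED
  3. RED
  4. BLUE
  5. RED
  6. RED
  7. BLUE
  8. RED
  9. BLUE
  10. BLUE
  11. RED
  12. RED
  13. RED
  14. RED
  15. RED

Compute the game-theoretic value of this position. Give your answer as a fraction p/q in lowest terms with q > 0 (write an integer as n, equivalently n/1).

4801/16384

value_1 [B]  L=[0]  R=[none]  -> 1
value_2 [BR]  L=[0]  R=[1]  -> 1/2
value_3 [BRR]  L=[0]  R=[1/2,1]  -> 1/4
value_4 [BRRB]  L=[0,1/4]  R=[1/2,1]  -> 3/8
value_5 [BRRBR]  L=[0,1/4]  R=[3/8,1/2,1]  -> 5/16
value_6 [BRRBRR]  L=[0,1/4]  R=[5/16,3/8,1/2,1]  -> 9/32
value_7 [BRRBRRB]  L=[0,1/4,9/32]  R=[5/16,3/8,1/2,1]  -> 19/64
value_8 [BRRBRRBR]  L=[0,1/4,9/32]  R=[19/64,5/16,3/8,1/2,1]  -> 37/128
value_9 [BRRBRRBRB]  L=[0,1/4,9/32,37/128]  R=[19/64,5/16,3/8,1/2,1]  -> 75/256
value_10 [BRRBRRBRBB]  L=[0,1/4,9/32,37/128,75/256]  R=[19/64,5/16,3/8,1/2,1]  -> 151/512
value_11 [BRRBRRBRBBR]  L=[0,1/4,9/32,37/128,75/256]  R=[151/512,19/64,5/16,3/8,1/2,1]  -> 301/1024
value_12 [BRRBRRBRBBRR]  L=[0,1/4,9/32,37/128,75/256]  R=[301/1024,151/512,19/64,5/16,3/8,1/2,1]  -> 601/2048
value_13 [BRRBRRBRBBRRR]  L=[0,1/4,9/32,37/128,75/256]  R=[601/2048,301/1024,151/512,19/64,5/16,3/8,1/2,1]  -> 1201/4096
value_14 [BRRBRRBRBBRRRR]  L=[0,1/4,9/32,37/128,75/256]  R=[1201/4096,601/2048,301/1024,151/512,19/64,5/16,3/8,1/2,1]  -> 2401/8192
value_15 [BRRBRRBRBBRRRRR]  L=[0,1/4,9/32,37/128,75/256]  R=[2401/8192,1201/4096,601/2048,301/1024,151/512,19/64,5/16,3/8,1/2,1]  -> 4801/16384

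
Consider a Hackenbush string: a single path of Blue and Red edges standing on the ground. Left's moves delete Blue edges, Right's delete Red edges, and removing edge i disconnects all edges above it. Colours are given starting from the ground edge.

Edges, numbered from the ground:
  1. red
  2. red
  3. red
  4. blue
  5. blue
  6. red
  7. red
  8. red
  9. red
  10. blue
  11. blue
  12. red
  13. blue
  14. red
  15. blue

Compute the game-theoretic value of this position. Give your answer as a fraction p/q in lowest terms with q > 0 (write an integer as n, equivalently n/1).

edge 1 of 15 (red): { · | 0 } — -1
edge 2 of 15 (red): { · | -1, 0 } — -2
edge 3 of 15 (red): { · | -2, -1, 0 } — -3
edge 4 of 15 (blue): { -3 | -2, -1, 0 } — -5/2
edge 5 of 15 (blue): { -3, -5/2 | -2, -1, 0 } — -9/4
edge 6 of 15 (red): { -3, -5/2 | -9/4, -2, -1, 0 } — -19/8
edge 7 of 15 (red): { -3, -5/2 | -19/8, -9/4, -2, -1, 0 } — -39/16
edge 8 of 15 (red): { -3, -5/2 | -39/16, -19/8, -9/4, -2, -1, 0 } — -79/32
edge 9 of 15 (red): { -3, -5/2 | -79/32, -39/16, -19/8, -9/4, -2, -1, 0 } — -159/64
edge 10 of 15 (blue): { -3, -5/2, -159/64 | -79/32, -39/16, -19/8, -9/4, -2, -1, 0 } — -317/128
edge 11 of 15 (blue): { -3, -5/2, -159/64, -317/128 | -79/32, -39/16, -19/8, -9/4, -2, -1, 0 } — -633/256
edge 12 of 15 (red): { -3, -5/2, -159/64, -317/128 | -633/256, -79/32, -39/16, -19/8, -9/4, -2, -1, 0 } — -1267/512
edge 13 of 15 (blue): { -3, -5/2, -159/64, -317/128, -1267/512 | -633/256, -79/32, -39/16, -19/8, -9/4, -2, -1, 0 } — -2533/1024
edge 14 of 15 (red): { -3, -5/2, -159/64, -317/128, -1267/512 | -2533/1024, -633/256, -79/32, -39/16, -19/8, -9/4, -2, -1, 0 } — -5067/2048
edge 15 of 15 (blue): { -3, -5/2, -159/64, -317/128, -1267/512, -5067/2048 | -2533/1024, -633/256, -79/32, -39/16, -19/8, -9/4, -2, -1, 0 } — -10133/4096

-10133/4096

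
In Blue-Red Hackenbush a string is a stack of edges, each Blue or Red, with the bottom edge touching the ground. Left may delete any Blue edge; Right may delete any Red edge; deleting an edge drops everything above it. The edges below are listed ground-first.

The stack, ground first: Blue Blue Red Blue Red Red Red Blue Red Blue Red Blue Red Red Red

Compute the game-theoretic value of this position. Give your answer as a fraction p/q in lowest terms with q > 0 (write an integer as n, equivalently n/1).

12625/8192

Recurse on prefixes of the 15-edge string Blue Blue Red Blue Red Red Red Blue Red Blue Red Blue Red Red Red:
g_1 [B]  L=[0]  R=[∅]  ⇒ 1
g_2 [BB]  L=[0; 1]  R=[∅]  ⇒ 2
g_3 [BBR]  L=[0; 1]  R=[2]  ⇒ 3/2
g_4 [BBRB]  L=[0; 1; 3/2]  R=[2]  ⇒ 7/4
g_5 [BBRBR]  L=[0; 1; 3/2]  R=[7/4; 2]  ⇒ 13/8
g_6 [BBRBRR]  L=[0; 1; 3/2]  R=[13/8; 7/4; 2]  ⇒ 25/16
g_7 [BBRBRRR]  L=[0; 1; 3/2]  R=[25/16; 13/8; 7/4; 2]  ⇒ 49/32
g_8 [BBRBRRRB]  L=[0; 1; 3/2; 49/32]  R=[25/16; 13/8; 7/4; 2]  ⇒ 99/64
g_9 [BBRBRRRBR]  L=[0; 1; 3/2; 49/32]  R=[99/64; 25/16; 13/8; 7/4; 2]  ⇒ 197/128
g_10 [BBRBRRRBRB]  L=[0; 1; 3/2; 49/32; 197/128]  R=[99/64; 25/16; 13/8; 7/4; 2]  ⇒ 395/256
g_11 [BBRBRRRBRBR]  L=[0; 1; 3/2; 49/32; 197/128]  R=[395/256; 99/64; 25/16; 13/8; 7/4; 2]  ⇒ 789/512
g_12 [BBRBRRRBRBRB]  L=[0; 1; 3/2; 49/32; 197/128; 789/512]  R=[395/256; 99/64; 25/16; 13/8; 7/4; 2]  ⇒ 1579/1024
g_13 [BBRBRRRBRBRBR]  L=[0; 1; 3/2; 49/32; 197/128; 789/512]  R=[1579/1024; 395/256; 99/64; 25/16; 13/8; 7/4; 2]  ⇒ 3157/2048
g_14 [BBRBRRRBRBRBRR]  L=[0; 1; 3/2; 49/32; 197/128; 789/512]  R=[3157/2048; 1579/1024; 395/256; 99/64; 25/16; 13/8; 7/4; 2]  ⇒ 6313/4096
g_15 [BBRBRRRBRBRBRRR]  L=[0; 1; 3/2; 49/32; 197/128; 789/512]  R=[6313/4096; 3157/2048; 1579/1024; 395/256; 99/64; 25/16; 13/8; 7/4; 2]  ⇒ 12625/8192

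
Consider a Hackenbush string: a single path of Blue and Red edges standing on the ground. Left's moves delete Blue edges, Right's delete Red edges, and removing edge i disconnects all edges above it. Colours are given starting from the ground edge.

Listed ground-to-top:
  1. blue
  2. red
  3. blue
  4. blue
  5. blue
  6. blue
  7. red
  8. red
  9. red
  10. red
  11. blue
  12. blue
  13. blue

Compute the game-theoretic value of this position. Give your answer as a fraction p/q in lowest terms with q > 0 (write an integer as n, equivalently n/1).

1 of 13 · b · max L 0 · min R +∞ so 1
2 of 13 · br · max L 0 · min R 1 so 1/2
3 of 13 · brb · max L 1/2 · min R 1 so 3/4
4 of 13 · brbb · max L 3/4 · min R 1 so 7/8
5 of 13 · brbbb · max L 7/8 · min R 1 so 15/16
6 of 13 · brbbbb · max L 15/16 · min R 1 so 31/32
7 of 13 · brbbbbr · max L 15/16 · min R 31/32 so 61/64
8 of 13 · brbbbbrr · max L 15/16 · min R 61/64 so 121/128
9 of 13 · brbbbbrrr · max L 15/16 · min R 121/128 so 241/256
10 of 13 · brbbbbrrrr · max L 15/16 · min R 241/256 so 481/512
11 of 13 · brbbbbrrrrb · max L 481/512 · min R 241/256 so 963/1024
12 of 13 · brbbbbrrrrbb · max L 963/1024 · min R 241/256 so 1927/2048
13 of 13 · brbbbbrrrrbbb · max L 1927/2048 · min R 241/256 so 3855/4096

3855/4096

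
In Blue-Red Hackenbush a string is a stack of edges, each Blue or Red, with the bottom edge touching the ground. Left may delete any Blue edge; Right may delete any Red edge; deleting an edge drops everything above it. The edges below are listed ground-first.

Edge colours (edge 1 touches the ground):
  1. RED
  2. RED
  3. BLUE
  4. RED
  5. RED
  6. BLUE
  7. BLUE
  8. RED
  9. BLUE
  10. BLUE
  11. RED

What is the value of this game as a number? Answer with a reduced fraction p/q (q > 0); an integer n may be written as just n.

Recurse on prefixes of the 11-edge string RED RED BLUE RED RED BLUE BLUE RED BLUE BLUE RED:
g_1 [R]  L=[]  R=[0]  gives -1
g_2 [RR]  L=[]  R=[-1, 0]  gives -2
g_3 [RRB]  L=[-2]  R=[-1, 0]  gives -3/2
g_4 [RRBR]  L=[-2]  R=[-3/2, -1, 0]  gives -7/4
g_5 [RRBRR]  L=[-2]  R=[-7/4, -3/2, -1, 0]  gives -15/8
g_6 [RRBRRB]  L=[-2, -15/8]  R=[-7/4, -3/2, -1, 0]  gives -29/16
g_7 [RRBRRBB]  L=[-2, -15/8, -29/16]  R=[-7/4, -3/2, -1, 0]  gives -57/32
g_8 [RRBRRBBR]  L=[-2, -15/8, -29/16]  R=[-57/32, -7/4, -3/2, -1, 0]  gives -115/64
g_9 [RRBRRBBRB]  L=[-2, -15/8, -29/16, -115/64]  R=[-57/32, -7/4, -3/2, -1, 0]  gives -229/128
g_10 [RRBRRBBRBB]  L=[-2, -15/8, -29/16, -115/64, -229/128]  R=[-57/32, -7/4, -3/2, -1, 0]  gives -457/256
g_11 [RRBRRBBRBBR]  L=[-2, -15/8, -29/16, -115/64, -229/128]  R=[-457/256, -57/32, -7/4, -3/2, -1, 0]  gives -915/512

-915/512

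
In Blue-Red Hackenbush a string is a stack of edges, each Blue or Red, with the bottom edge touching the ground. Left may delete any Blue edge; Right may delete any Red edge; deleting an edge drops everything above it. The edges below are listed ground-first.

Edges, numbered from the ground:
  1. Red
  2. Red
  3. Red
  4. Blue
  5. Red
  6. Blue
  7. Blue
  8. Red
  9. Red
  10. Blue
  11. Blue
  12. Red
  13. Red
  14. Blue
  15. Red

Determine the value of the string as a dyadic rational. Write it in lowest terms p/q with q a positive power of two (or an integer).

edge 1 of 15 (Red): { (no moves) | 0 } → -1
edge 2 of 15 (Red): { (no moves) | -1 0 } → -2
edge 3 of 15 (Red): { (no moves) | -2 -1 0 } → -3
edge 4 of 15 (Blue): { -3 | -2 -1 0 } → -5/2
edge 5 of 15 (Red): { -3 | -5/2 -2 -1 0 } → -11/4
edge 6 of 15 (Blue): { -3 -11/4 | -5/2 -2 -1 0 } → -21/8
edge 7 of 15 (Blue): { -3 -11/4 -21/8 | -5/2 -2 -1 0 } → -41/16
edge 8 of 15 (Red): { -3 -11/4 -21/8 | -41/16 -5/2 -2 -1 0 } → -83/32
edge 9 of 15 (Red): { -3 -11/4 -21/8 | -83/32 -41/16 -5/2 -2 -1 0 } → -167/64
edge 10 of 15 (Blue): { -3 -11/4 -21/8 -167/64 | -83/32 -41/16 -5/2 -2 -1 0 } → -333/128
edge 11 of 15 (Blue): { -3 -11/4 -21/8 -167/64 -333/128 | -83/32 -41/16 -5/2 -2 -1 0 } → -665/256
edge 12 of 15 (Red): { -3 -11/4 -21/8 -167/64 -333/128 | -665/256 -83/32 -41/16 -5/2 -2 -1 0 } → -1331/512
edge 13 of 15 (Red): { -3 -11/4 -21/8 -167/64 -333/128 | -1331/512 -665/256 -83/32 -41/16 -5/2 -2 -1 0 } → -2663/1024
edge 14 of 15 (Blue): { -3 -11/4 -21/8 -167/64 -333/128 -2663/1024 | -1331/512 -665/256 -83/32 -41/16 -5/2 -2 -1 0 } → -5325/2048
edge 15 of 15 (Red): { -3 -11/4 -21/8 -167/64 -333/128 -2663/1024 | -5325/2048 -1331/512 -665/256 -83/32 -41/16 -5/2 -2 -1 0 } → -10651/4096

-10651/4096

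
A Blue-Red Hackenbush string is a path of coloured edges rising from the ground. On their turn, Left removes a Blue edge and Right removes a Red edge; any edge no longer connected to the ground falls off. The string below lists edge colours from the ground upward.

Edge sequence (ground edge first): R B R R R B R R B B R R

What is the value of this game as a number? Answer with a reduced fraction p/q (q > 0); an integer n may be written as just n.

-1895/2048

v_1 [R]  L=[none]  R=[0]  so -1
v_2 [RB]  L=[-1]  R=[0]  so -1/2
v_3 [RBR]  L=[-1]  R=[-1/2 0]  so -3/4
v_4 [RBRR]  L=[-1]  R=[-3/4 -1/2 0]  so -7/8
v_5 [RBRRR]  L=[-1]  R=[-7/8 -3/4 -1/2 0]  so -15/16
v_6 [RBRRRB]  L=[-1 -15/16]  R=[-7/8 -3/4 -1/2 0]  so -29/32
v_7 [RBRRRBR]  L=[-1 -15/16]  R=[-29/32 -7/8 -3/4 -1/2 0]  so -59/64
v_8 [RBRRRBRR]  L=[-1 -15/16]  R=[-59/64 -29/32 -7/8 -3/4 -1/2 0]  so -119/128
v_9 [RBRRRBRRB]  L=[-1 -15/16 -119/128]  R=[-59/64 -29/32 -7/8 -3/4 -1/2 0]  so -237/256
v_10 [RBRRRBRRBB]  L=[-1 -15/16 -119/128 -237/256]  R=[-59/64 -29/32 -7/8 -3/4 -1/2 0]  so -473/512
v_11 [RBRRRBRRBBR]  L=[-1 -15/16 -119/128 -237/256]  R=[-473/512 -59/64 -29/32 -7/8 -3/4 -1/2 0]  so -947/1024
v_12 [RBRRRBRRBBRR]  L=[-1 -15/16 -119/128 -237/256]  R=[-947/1024 -473/512 -59/64 -29/32 -7/8 -3/4 -1/2 0]  so -1895/2048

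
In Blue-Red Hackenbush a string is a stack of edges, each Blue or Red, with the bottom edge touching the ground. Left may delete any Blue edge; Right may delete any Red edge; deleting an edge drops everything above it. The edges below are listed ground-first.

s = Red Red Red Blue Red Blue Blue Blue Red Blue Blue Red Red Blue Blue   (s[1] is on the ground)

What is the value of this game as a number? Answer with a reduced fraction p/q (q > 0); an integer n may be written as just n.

-10393/4096

1 of 15 · R · max L −∞ · min R 0 gives -1
2 of 15 · RR · max L −∞ · min R -1 gives -2
3 of 15 · RRR · max L −∞ · min R -2 gives -3
4 of 15 · RRRB · max L -3 · min R -2 gives -5/2
5 of 15 · RRRBR · max L -3 · min R -5/2 gives -11/4
6 of 15 · RRRBRB · max L -11/4 · min R -5/2 gives -21/8
7 of 15 · RRRBRBB · max L -21/8 · min R -5/2 gives -41/16
8 of 15 · RRRBRBBB · max L -41/16 · min R -5/2 gives -81/32
9 of 15 · RRRBRBBBR · max L -41/16 · min R -81/32 gives -163/64
10 of 15 · RRRBRBBBRB · max L -163/64 · min R -81/32 gives -325/128
11 of 15 · RRRBRBBBRBB · max L -325/128 · min R -81/32 gives -649/256
12 of 15 · RRRBRBBBRBBR · max L -325/128 · min R -649/256 gives -1299/512
13 of 15 · RRRBRBBBRBBRR · max L -325/128 · min R -1299/512 gives -2599/1024
14 of 15 · RRRBRBBBRBBRRB · max L -2599/1024 · min R -1299/512 gives -5197/2048
15 of 15 · RRRBRBBBRBBRRBB · max L -5197/2048 · min R -1299/512 gives -10393/4096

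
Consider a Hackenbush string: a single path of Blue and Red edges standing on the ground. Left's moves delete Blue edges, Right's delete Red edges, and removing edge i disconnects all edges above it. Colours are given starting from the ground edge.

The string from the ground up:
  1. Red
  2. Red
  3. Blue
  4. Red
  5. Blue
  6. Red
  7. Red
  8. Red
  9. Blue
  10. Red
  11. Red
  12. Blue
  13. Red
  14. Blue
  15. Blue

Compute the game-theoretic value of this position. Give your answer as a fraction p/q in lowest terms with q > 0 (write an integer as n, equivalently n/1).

Build v(s[:k]) for k = 1..15, string s = Red Red Blue Red Blue Red Red Red Blue Red Red Blue Red Blue Blue.
edge 1 of 15 (Red): { — | 0 } so -1
edge 2 of 15 (Red): { — | -1; 0 } so -2
edge 3 of 15 (Blue): { -2 | -1; 0 } so -3/2
edge 4 of 15 (Red): { -2 | -3/2; -1; 0 } so -7/4
edge 5 of 15 (Blue): { -2; -7/4 | -3/2; -1; 0 } so -13/8
edge 6 of 15 (Red): { -2; -7/4 | -13/8; -3/2; -1; 0 } so -27/16
edge 7 of 15 (Red): { -2; -7/4 | -27/16; -13/8; -3/2; -1; 0 } so -55/32
edge 8 of 15 (Red): { -2; -7/4 | -55/32; -27/16; -13/8; -3/2; -1; 0 } so -111/64
edge 9 of 15 (Blue): { -2; -7/4; -111/64 | -55/32; -27/16; -13/8; -3/2; -1; 0 } so -221/128
edge 10 of 15 (Red): { -2; -7/4; -111/64 | -221/128; -55/32; -27/16; -13/8; -3/2; -1; 0 } so -443/256
edge 11 of 15 (Red): { -2; -7/4; -111/64 | -443/256; -221/128; -55/32; -27/16; -13/8; -3/2; -1; 0 } so -887/512
edge 12 of 15 (Blue): { -2; -7/4; -111/64; -887/512 | -443/256; -221/128; -55/32; -27/16; -13/8; -3/2; -1; 0 } so -1773/1024
edge 13 of 15 (Red): { -2; -7/4; -111/64; -887/512 | -1773/1024; -443/256; -221/128; -55/32; -27/16; -13/8; -3/2; -1; 0 } so -3547/2048
edge 14 of 15 (Blue): { -2; -7/4; -111/64; -887/512; -3547/2048 | -1773/1024; -443/256; -221/128; -55/32; -27/16; -13/8; -3/2; -1; 0 } so -7093/4096
edge 15 of 15 (Blue): { -2; -7/4; -111/64; -887/512; -3547/2048; -7093/4096 | -1773/1024; -443/256; -221/128; -55/32; -27/16; -13/8; -3/2; -1; 0 } so -14185/8192

-14185/8192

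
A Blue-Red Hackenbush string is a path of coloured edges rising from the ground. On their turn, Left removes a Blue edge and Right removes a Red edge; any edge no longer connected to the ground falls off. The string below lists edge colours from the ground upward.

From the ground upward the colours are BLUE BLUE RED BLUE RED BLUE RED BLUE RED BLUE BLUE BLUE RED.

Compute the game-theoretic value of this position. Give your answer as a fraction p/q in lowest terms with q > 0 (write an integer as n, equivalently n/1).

v_1 [B]  L=[0]  R=[·]  = 1
v_2 [BB]  L=[0, 1]  R=[·]  = 2
v_3 [BBR]  L=[0, 1]  R=[2]  = 3/2
v_4 [BBRB]  L=[0, 1, 3/2]  R=[2]  = 7/4
v_5 [BBRBR]  L=[0, 1, 3/2]  R=[7/4, 2]  = 13/8
v_6 [BBRBRB]  L=[0, 1, 3/2, 13/8]  R=[7/4, 2]  = 27/16
v_7 [BBRBRBR]  L=[0, 1, 3/2, 13/8]  R=[27/16, 7/4, 2]  = 53/32
v_8 [BBRBRBRB]  L=[0, 1, 3/2, 13/8, 53/32]  R=[27/16, 7/4, 2]  = 107/64
v_9 [BBRBRBRBR]  L=[0, 1, 3/2, 13/8, 53/32]  R=[107/64, 27/16, 7/4, 2]  = 213/128
v_10 [BBRBRBRBRB]  L=[0, 1, 3/2, 13/8, 53/32, 213/128]  R=[107/64, 27/16, 7/4, 2]  = 427/256
v_11 [BBRBRBRBRBB]  L=[0, 1, 3/2, 13/8, 53/32, 213/128, 427/256]  R=[107/64, 27/16, 7/4, 2]  = 855/512
v_12 [BBRBRBRBRBBB]  L=[0, 1, 3/2, 13/8, 53/32, 213/128, 427/256, 855/512]  R=[107/64, 27/16, 7/4, 2]  = 1711/1024
v_13 [BBRBRBRBRBBBR]  L=[0, 1, 3/2, 13/8, 53/32, 213/128, 427/256, 855/512]  R=[1711/1024, 107/64, 27/16, 7/4, 2]  = 3421/2048

3421/2048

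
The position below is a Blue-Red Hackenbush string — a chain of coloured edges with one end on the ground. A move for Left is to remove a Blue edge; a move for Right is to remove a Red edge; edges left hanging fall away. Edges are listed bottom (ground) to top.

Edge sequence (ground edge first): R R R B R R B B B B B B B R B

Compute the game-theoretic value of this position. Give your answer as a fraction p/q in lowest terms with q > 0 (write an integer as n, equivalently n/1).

val(R) = { · | 0 } so -1
val(RR) = { · | -1,0 } so -2
val(RRR) = { · | -2,-1,0 } so -3
val(RRRB) = { -3 | -2,-1,0 } so -5/2
val(RRRBR) = { -3 | -5/2,-2,-1,0 } so -11/4
val(RRRBRR) = { -3 | -11/4,-5/2,-2,-1,0 } so -23/8
val(RRRBRRB) = { -3,-23/8 | -11/4,-5/2,-2,-1,0 } so -45/16
val(RRRBRRBB) = { -3,-23/8,-45/16 | -11/4,-5/2,-2,-1,0 } so -89/32
val(RRRBRRBBB) = { -3,-23/8,-45/16,-89/32 | -11/4,-5/2,-2,-1,0 } so -177/64
val(RRRBRRBBBB) = { -3,-23/8,-45/16,-89/32,-177/64 | -11/4,-5/2,-2,-1,0 } so -353/128
val(RRRBRRBBBBB) = { -3,-23/8,-45/16,-89/32,-177/64,-353/128 | -11/4,-5/2,-2,-1,0 } so -705/256
val(RRRBRRBBBBBB) = { -3,-23/8,-45/16,-89/32,-177/64,-353/128,-705/256 | -11/4,-5/2,-2,-1,0 } so -1409/512
val(RRRBRRBBBBBBB) = { -3,-23/8,-45/16,-89/32,-177/64,-353/128,-705/256,-1409/512 | -11/4,-5/2,-2,-1,0 } so -2817/1024
val(RRRBRRBBBBBBBR) = { -3,-23/8,-45/16,-89/32,-177/64,-353/128,-705/256,-1409/512 | -2817/1024,-11/4,-5/2,-2,-1,0 } so -5635/2048
val(RRRBRRBBBBBBBRB) = { -3,-23/8,-45/16,-89/32,-177/64,-353/128,-705/256,-1409/512,-5635/2048 | -2817/1024,-11/4,-5/2,-2,-1,0 } so -11269/4096

-11269/4096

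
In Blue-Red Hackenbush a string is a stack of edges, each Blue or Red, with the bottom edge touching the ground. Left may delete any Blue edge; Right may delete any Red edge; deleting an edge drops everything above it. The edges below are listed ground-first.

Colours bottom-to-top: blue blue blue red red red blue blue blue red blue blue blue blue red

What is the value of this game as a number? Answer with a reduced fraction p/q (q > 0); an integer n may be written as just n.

Prefix values for blue blue blue red red red blue blue blue red blue blue blue blue red via {L|R} + simplicity:
value(b) = { 0 | — } -> 1
value(bb) = { 0,1 | — } -> 2
value(bbb) = { 0,1,2 | — } -> 3
value(bbbr) = { 0,1,2 | 3 } -> 5/2
value(bbbrr) = { 0,1,2 | 5/2,3 } -> 9/4
value(bbbrrr) = { 0,1,2 | 9/4,5/2,3 } -> 17/8
value(bbbrrrb) = { 0,1,2,17/8 | 9/4,5/2,3 } -> 35/16
value(bbbrrrbb) = { 0,1,2,17/8,35/16 | 9/4,5/2,3 } -> 71/32
value(bbbrrrbbb) = { 0,1,2,17/8,35/16,71/32 | 9/4,5/2,3 } -> 143/64
value(bbbrrrbbbr) = { 0,1,2,17/8,35/16,71/32 | 143/64,9/4,5/2,3 } -> 285/128
value(bbbrrrbbbrb) = { 0,1,2,17/8,35/16,71/32,285/128 | 143/64,9/4,5/2,3 } -> 571/256
value(bbbrrrbbbrbb) = { 0,1,2,17/8,35/16,71/32,285/128,571/256 | 143/64,9/4,5/2,3 } -> 1143/512
value(bbbrrrbbbrbbb) = { 0,1,2,17/8,35/16,71/32,285/128,571/256,1143/512 | 143/64,9/4,5/2,3 } -> 2287/1024
value(bbbrrrbbbrbbbb) = { 0,1,2,17/8,35/16,71/32,285/128,571/256,1143/512,2287/1024 | 143/64,9/4,5/2,3 } -> 4575/2048
value(bbbrrrbbbrbbbbr) = { 0,1,2,17/8,35/16,71/32,285/128,571/256,1143/512,2287/1024 | 4575/2048,143/64,9/4,5/2,3 } -> 9149/4096

9149/4096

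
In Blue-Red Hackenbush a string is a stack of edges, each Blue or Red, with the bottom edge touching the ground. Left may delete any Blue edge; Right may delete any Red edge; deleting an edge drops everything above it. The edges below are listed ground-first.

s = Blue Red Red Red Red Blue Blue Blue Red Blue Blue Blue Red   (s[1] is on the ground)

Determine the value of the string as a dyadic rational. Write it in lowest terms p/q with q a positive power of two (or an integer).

477/4096

Recurse on prefixes of the 13-edge string Blue Red Red Red Red Blue Blue Blue Red Blue Blue Blue Red:
edge 1 of 13 (Blue): { 0 | none } = 1
edge 2 of 13 (Red): { 0 | 1 } = 1/2
edge 3 of 13 (Red): { 0 | 1/2,1 } = 1/4
edge 4 of 13 (Red): { 0 | 1/4,1/2,1 } = 1/8
edge 5 of 13 (Red): { 0 | 1/8,1/4,1/2,1 } = 1/16
edge 6 of 13 (Blue): { 0,1/16 | 1/8,1/4,1/2,1 } = 3/32
edge 7 of 13 (Blue): { 0,1/16,3/32 | 1/8,1/4,1/2,1 } = 7/64
edge 8 of 13 (Blue): { 0,1/16,3/32,7/64 | 1/8,1/4,1/2,1 } = 15/128
edge 9 of 13 (Red): { 0,1/16,3/32,7/64 | 15/128,1/8,1/4,1/2,1 } = 29/256
edge 10 of 13 (Blue): { 0,1/16,3/32,7/64,29/256 | 15/128,1/8,1/4,1/2,1 } = 59/512
edge 11 of 13 (Blue): { 0,1/16,3/32,7/64,29/256,59/512 | 15/128,1/8,1/4,1/2,1 } = 119/1024
edge 12 of 13 (Blue): { 0,1/16,3/32,7/64,29/256,59/512,119/1024 | 15/128,1/8,1/4,1/2,1 } = 239/2048
edge 13 of 13 (Red): { 0,1/16,3/32,7/64,29/256,59/512,119/1024 | 239/2048,15/128,1/8,1/4,1/2,1 } = 477/4096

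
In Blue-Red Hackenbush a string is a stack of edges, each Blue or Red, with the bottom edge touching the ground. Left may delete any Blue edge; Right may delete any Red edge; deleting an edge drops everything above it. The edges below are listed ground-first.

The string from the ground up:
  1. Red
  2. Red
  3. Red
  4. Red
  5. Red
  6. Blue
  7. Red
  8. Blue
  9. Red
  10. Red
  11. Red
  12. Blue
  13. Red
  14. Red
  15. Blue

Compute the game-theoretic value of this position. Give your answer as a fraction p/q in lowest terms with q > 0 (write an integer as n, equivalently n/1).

val_1 [R]  L=[none]  R=[0]  ⇒ -1
val_2 [RR]  L=[none]  R=[-1,0]  ⇒ -2
val_3 [RRR]  L=[none]  R=[-2,-1,0]  ⇒ -3
val_4 [RRRR]  L=[none]  R=[-3,-2,-1,0]  ⇒ -4
val_5 [RRRRR]  L=[none]  R=[-4,-3,-2,-1,0]  ⇒ -5
val_6 [RRRRRB]  L=[-5]  R=[-4,-3,-2,-1,0]  ⇒ -9/2
val_7 [RRRRRBR]  L=[-5]  R=[-9/2,-4,-3,-2,-1,0]  ⇒ -19/4
val_8 [RRRRRBRB]  L=[-5,-19/4]  R=[-9/2,-4,-3,-2,-1,0]  ⇒ -37/8
val_9 [RRRRRBRBR]  L=[-5,-19/4]  R=[-37/8,-9/2,-4,-3,-2,-1,0]  ⇒ -75/16
val_10 [RRRRRBRBRR]  L=[-5,-19/4]  R=[-75/16,-37/8,-9/2,-4,-3,-2,-1,0]  ⇒ -151/32
val_11 [RRRRRBRBRRR]  L=[-5,-19/4]  R=[-151/32,-75/16,-37/8,-9/2,-4,-3,-2,-1,0]  ⇒ -303/64
val_12 [RRRRRBRBRRRB]  L=[-5,-19/4,-303/64]  R=[-151/32,-75/16,-37/8,-9/2,-4,-3,-2,-1,0]  ⇒ -605/128
val_13 [RRRRRBRBRRRBR]  L=[-5,-19/4,-303/64]  R=[-605/128,-151/32,-75/16,-37/8,-9/2,-4,-3,-2,-1,0]  ⇒ -1211/256
val_14 [RRRRRBRBRRRBRR]  L=[-5,-19/4,-303/64]  R=[-1211/256,-605/128,-151/32,-75/16,-37/8,-9/2,-4,-3,-2,-1,0]  ⇒ -2423/512
val_15 [RRRRRBRBRRRBRRB]  L=[-5,-19/4,-303/64,-2423/512]  R=[-1211/256,-605/128,-151/32,-75/16,-37/8,-9/2,-4,-3,-2,-1,0]  ⇒ -4845/1024

-4845/1024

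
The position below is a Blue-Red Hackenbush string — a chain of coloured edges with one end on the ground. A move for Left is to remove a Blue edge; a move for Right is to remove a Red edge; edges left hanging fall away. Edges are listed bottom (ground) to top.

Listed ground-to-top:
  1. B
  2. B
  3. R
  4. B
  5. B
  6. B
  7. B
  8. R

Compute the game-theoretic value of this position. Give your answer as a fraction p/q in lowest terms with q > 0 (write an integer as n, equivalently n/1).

125/64

1 of 8 · B · max L 0 · min R +∞ gives 1
2 of 8 · BB · max L 1 · min R +∞ gives 2
3 of 8 · BBR · max L 1 · min R 2 gives 3/2
4 of 8 · BBRB · max L 3/2 · min R 2 gives 7/4
5 of 8 · BBRBB · max L 7/4 · min R 2 gives 15/8
6 of 8 · BBRBBB · max L 15/8 · min R 2 gives 31/16
7 of 8 · BBRBBBB · max L 31/16 · min R 2 gives 63/32
8 of 8 · BBRBBBBR · max L 31/16 · min R 63/32 gives 125/64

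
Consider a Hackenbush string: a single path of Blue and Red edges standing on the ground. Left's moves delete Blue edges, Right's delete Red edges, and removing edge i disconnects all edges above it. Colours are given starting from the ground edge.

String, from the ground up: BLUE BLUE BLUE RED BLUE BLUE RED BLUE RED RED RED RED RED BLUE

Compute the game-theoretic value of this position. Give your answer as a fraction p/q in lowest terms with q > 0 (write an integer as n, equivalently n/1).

step 1: add BLUE to get B; options L={ 0 } R={ — } ⇒ 1
step 2: add BLUE to get BB; options L={ 0; 1 } R={ — } ⇒ 2
step 3: add BLUE to get BBB; options L={ 0; 1; 2 } R={ — } ⇒ 3
step 4: add RED to get BBBR; options L={ 0; 1; 2 } R={ 3 } ⇒ 5/2
step 5: add BLUE to get BBBRB; options L={ 0; 1; 2; 5/2 } R={ 3 } ⇒ 11/4
step 6: add BLUE to get BBBRBB; options L={ 0; 1; 2; 5/2; 11/4 } R={ 3 } ⇒ 23/8
step 7: add RED to get BBBRBBR; options L={ 0; 1; 2; 5/2; 11/4 } R={ 23/8; 3 } ⇒ 45/16
step 8: add BLUE to get BBBRBBRB; options L={ 0; 1; 2; 5/2; 11/4; 45/16 } R={ 23/8; 3 } ⇒ 91/32
step 9: add RED to get BBBRBBRBR; options L={ 0; 1; 2; 5/2; 11/4; 45/16 } R={ 91/32; 23/8; 3 } ⇒ 181/64
step 10: add RED to get BBBRBBRBRR; options L={ 0; 1; 2; 5/2; 11/4; 45/16 } R={ 181/64; 91/32; 23/8; 3 } ⇒ 361/128
step 11: add RED to get BBBRBBRBRRR; options L={ 0; 1; 2; 5/2; 11/4; 45/16 } R={ 361/128; 181/64; 91/32; 23/8; 3 } ⇒ 721/256
step 12: add RED to get BBBRBBRBRRRR; options L={ 0; 1; 2; 5/2; 11/4; 45/16 } R={ 721/256; 361/128; 181/64; 91/32; 23/8; 3 } ⇒ 1441/512
step 13: add RED to get BBBRBBRBRRRRR; options L={ 0; 1; 2; 5/2; 11/4; 45/16 } R={ 1441/512; 721/256; 361/128; 181/64; 91/32; 23/8; 3 } ⇒ 2881/1024
step 14: add BLUE to get BBBRBBRBRRRRRB; options L={ 0; 1; 2; 5/2; 11/4; 45/16; 2881/1024 } R={ 1441/512; 721/256; 361/128; 181/64; 91/32; 23/8; 3 } ⇒ 5763/2048

5763/2048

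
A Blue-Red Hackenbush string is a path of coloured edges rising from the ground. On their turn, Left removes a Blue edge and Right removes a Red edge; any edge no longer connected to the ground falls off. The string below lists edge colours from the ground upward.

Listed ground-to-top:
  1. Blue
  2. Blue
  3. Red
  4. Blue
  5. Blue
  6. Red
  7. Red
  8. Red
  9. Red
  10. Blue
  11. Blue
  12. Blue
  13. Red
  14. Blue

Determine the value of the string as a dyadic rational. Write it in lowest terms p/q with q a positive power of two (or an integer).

1 of 14 · B · max L 0 · min R +∞ -> 1
2 of 14 · BB · max L 1 · min R +∞ -> 2
3 of 14 · BBR · max L 1 · min R 2 -> 3/2
4 of 14 · BBRB · max L 3/2 · min R 2 -> 7/4
5 of 14 · BBRBB · max L 7/4 · min R 2 -> 15/8
6 of 14 · BBRBBR · max L 7/4 · min R 15/8 -> 29/16
7 of 14 · BBRBBRR · max L 7/4 · min R 29/16 -> 57/32
8 of 14 · BBRBBRRR · max L 7/4 · min R 57/32 -> 113/64
9 of 14 · BBRBBRRRR · max L 7/4 · min R 113/64 -> 225/128
10 of 14 · BBRBBRRRRB · max L 225/128 · min R 113/64 -> 451/256
11 of 14 · BBRBBRRRRBB · max L 451/256 · min R 113/64 -> 903/512
12 of 14 · BBRBBRRRRBBB · max L 903/512 · min R 113/64 -> 1807/1024
13 of 14 · BBRBBRRRRBBBR · max L 903/512 · min R 1807/1024 -> 3613/2048
14 of 14 · BBRBBRRRRBBBRB · max L 3613/2048 · min R 1807/1024 -> 7227/4096

7227/4096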